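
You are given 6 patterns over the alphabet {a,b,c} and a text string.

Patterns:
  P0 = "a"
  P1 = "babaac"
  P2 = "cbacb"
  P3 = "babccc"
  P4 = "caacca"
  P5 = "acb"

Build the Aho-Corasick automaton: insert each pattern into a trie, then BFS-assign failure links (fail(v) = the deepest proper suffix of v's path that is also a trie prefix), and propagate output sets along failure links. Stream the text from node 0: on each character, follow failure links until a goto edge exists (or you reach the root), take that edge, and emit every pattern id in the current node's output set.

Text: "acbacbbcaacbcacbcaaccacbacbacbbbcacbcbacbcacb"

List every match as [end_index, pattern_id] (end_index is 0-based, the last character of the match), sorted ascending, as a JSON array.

Build:
Trie (insert patterns):
  n0 'ε': a→1 b→2 c→8
  n1 'a': c→21  ←P0
  n2 'b': a→3
  n3 'ba': b→4
  n4 'bab': a→5 c→13
  n5 'baba': a→6
  n6 'babaa': c→7
  n7 'babaac': ·  ←P1
  n8 'c': a→16 b→9
  n9 'cb': a→10
  n10 'cba': c→11
  n11 'cbac': b→12
  n12 'cbacb': ·  ←P2
  n13 'babc': c→14
  n14 'babcc': c→15
  n15 'babccc': ·  ←P3
  n16 'ca': a→17
  n17 'caa': c→18
  n18 'caac': c→19
  n19 'caacc': a→20
  n20 'caacca': ·  ←P4
  n21 'ac': b→22
  n22 'acb': ·  ←P5

BFS fail/out derivation:
  fail(1) 'a': from fail(0)=0 chase 'a': 0 ⇒ 0;  out={0}∪out(0)={0}
  fail(2) 'b': from fail(0)=0 chase 'b': 0 ⇒ 0;  out=∅∪out(0)=∅
  fail(8) 'c': from fail(0)=0 chase 'c': 0 ⇒ 0;  out=∅∪out(0)=∅
  fail(3) 'ba': from fail(2)=0 chase 'a': 0 ⇒ 1;  out=∅∪out(1)={0}
  fail(9) 'cb': from fail(8)=0 chase 'b': 0 ⇒ 2;  out=∅∪out(2)=∅
  fail(16) 'ca': from fail(8)=0 chase 'a': 0 ⇒ 1;  out=∅∪out(1)={0}
  fail(21) 'ac': from fail(1)=0 chase 'c': 0 ⇒ 8;  out=∅∪out(8)=∅
  fail(4) 'bab': from fail(3)=1 chase 'b': 1→0 ⇒ 2;  out=∅∪out(2)=∅
  fail(10) 'cba': from fail(9)=2 chase 'a': 2 ⇒ 3;  out=∅∪out(3)={0}
  fail(17) 'caa': from fail(16)=1 chase 'a': 1→0 ⇒ 1;  out=∅∪out(1)={0}
  fail(22) 'acb': from fail(21)=8 chase 'b': 8 ⇒ 9;  out={5}∪out(9)={5}
  fail(5) 'baba': from fail(4)=2 chase 'a': 2 ⇒ 3;  out=∅∪out(3)={0}
  fail(11) 'cbac': from fail(10)=3 chase 'c': 3→1 ⇒ 21;  out=∅∪out(21)=∅
  fail(13) 'babc': from fail(4)=2 chase 'c': 2→0 ⇒ 8;  out=∅∪out(8)=∅
  fail(18) 'caac': from fail(17)=1 chase 'c': 1 ⇒ 21;  out=∅∪out(21)=∅
  fail(6) 'babaa': from fail(5)=3 chase 'a': 3→1→0 ⇒ 1;  out=∅∪out(1)={0}
  fail(12) 'cbacb': from fail(11)=21 chase 'b': 21 ⇒ 22;  out={2}∪out(22)={2,5}
  fail(14) 'babcc': from fail(13)=8 chase 'c': 8→0 ⇒ 8;  out=∅∪out(8)=∅
  fail(19) 'caacc': from fail(18)=21 chase 'c': 21→8→0 ⇒ 8;  out=∅∪out(8)=∅
  fail(7) 'babaac': from fail(6)=1 chase 'c': 1 ⇒ 21;  out={1}∪out(21)={1}
  fail(15) 'babccc': from fail(14)=8 chase 'c': 8→0 ⇒ 8;  out={3}∪out(8)={3}
  fail(20) 'caacca': from fail(19)=8 chase 'a': 8 ⇒ 16;  out={4}∪out(16)={0,4}

Scan:
i=0 'a': node 0→1  ** P0@[0:0]
i=1 'c': node 1→21
i=2 'b': node 21→22  ** P5@[0:2]
i=3 'a': node 22→10 ·f  ** P0@[3:3]
i=4 'c': node 10→11
i=5 'b': node 11→12  ** P2@[1:5],P5@[3:5]
i=6 'b': node 12→2 ·f
i=7 'c': node 2→8 ·f
i=8 'a': node 8→16  ** P0@[8:8]
i=9 'a': node 16→17  ** P0@[9:9]
i=10 'c': node 17→18
i=11 'b': node 18→22 ·f  ** P5@[9:11]
i=12 'c': node 22→8 ·f
i=13 'a': node 8→16  ** P0@[13:13]
i=14 'c': node 16→21 ·f
i=15 'b': node 21→22  ** P5@[13:15]
i=16 'c': node 22→8 ·f
i=17 'a': node 8→16  ** P0@[17:17]
i=18 'a': node 16→17  ** P0@[18:18]
i=19 'c': node 17→18
i=20 'c': node 18→19
i=21 'a': node 19→20  ** P0@[21:21],P4@[16:21]
i=22 'c': node 20→21 ·f
i=23 'b': node 21→22  ** P5@[21:23]
i=24 'a': node 22→10 ·f  ** P0@[24:24]
i=25 'c': node 10→11
i=26 'b': node 11→12  ** P2@[22:26],P5@[24:26]
i=27 'a': node 12→10 ·f  ** P0@[27:27]
i=28 'c': node 10→11
i=29 'b': node 11→12  ** P2@[25:29],P5@[27:29]
i=30 'b': node 12→2 ·f
i=31 'b': node 2→2 ·f
i=32 'c': node 2→8 ·f
i=33 'a': node 8→16  ** P0@[33:33]
i=34 'c': node 16→21 ·f
i=35 'b': node 21→22  ** P5@[33:35]
i=36 'c': node 22→8 ·f
i=37 'b': node 8→9
i=38 'a': node 9→10  ** P0@[38:38]
i=39 'c': node 10→11
i=40 'b': node 11→12  ** P2@[36:40],P5@[38:40]
i=41 'c': node 12→8 ·f
i=42 'a': node 8→16  ** P0@[42:42]
i=43 'c': node 16→21 ·f
i=44 'b': node 21→22  ** P5@[42:44]

Matches: [[0,0],[2,5],[3,0],[5,2],[5,5],[8,0],[9,0],[11,5],[13,0],[15,5],[17,0],[18,0],[21,0],[21,4],[23,5],[24,0],[26,2],[26,5],[27,0],[29,2],[29,5],[33,0],[35,5],[38,0],[40,2],[40,5],[42,0],[44,5]]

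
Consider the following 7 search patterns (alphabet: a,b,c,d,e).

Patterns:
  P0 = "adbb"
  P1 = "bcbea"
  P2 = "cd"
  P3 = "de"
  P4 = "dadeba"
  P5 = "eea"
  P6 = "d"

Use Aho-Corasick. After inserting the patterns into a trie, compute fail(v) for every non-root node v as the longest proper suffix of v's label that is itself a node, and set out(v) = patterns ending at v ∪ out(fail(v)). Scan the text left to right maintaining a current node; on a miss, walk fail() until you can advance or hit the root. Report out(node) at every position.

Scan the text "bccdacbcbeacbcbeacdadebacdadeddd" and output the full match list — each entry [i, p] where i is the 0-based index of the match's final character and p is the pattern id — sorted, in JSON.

Construct AC machine:
Trie (insert patterns):
  n0 'ε': a→1 b→5 c→10 d→12 e→19
  n1 'a': d→2
  n2 'ad': b→3
  n3 'adb': b→4
  n4 'adbb': ·  ←P0
  n5 'b': c→6
  n6 'bc': b→7
  n7 'bcb': e→8
  n8 'bcbe': a→9
  n9 'bcbea': ·  ←P1
  n10 'c': d→11
  n11 'cd': ·  ←P2
  n12 'd': a→14 e→13  ←P6
  n13 'de': ·  ←P3
  n14 'da': d→15
  n15 'dad': e→16
  n16 'dade': b→17
  n17 'dadeb': a→18
  n18 'dadeba': ·  ←P4
  n19 'e': e→20
  n20 'ee': a→21
  n21 'eea': ·  ←P5

Failure links (BFS by depth):
  n1('a'): parent n0 fail=0; on 'a' 0 → fail=0;  out ∅∪∅=∅
  n5('b'): parent n0 fail=0; on 'b' 0 → fail=0;  out ∅∪∅=∅
  n10('c'): parent n0 fail=0; on 'c' 0 → fail=0;  out ∅∪∅=∅
  n12('d'): parent n0 fail=0; on 'd' 0 → fail=0;  out {6}∪∅={6}
  n19('e'): parent n0 fail=0; on 'e' 0 → fail=0;  out ∅∪∅=∅
  n2('ad'): parent n1 fail=0; on 'd' 0 → fail=12;  out ∅∪{6}={6}
  n6('bc'): parent n5 fail=0; on 'c' 0 → fail=10;  out ∅∪∅=∅
  n11('cd'): parent n10 fail=0; on 'd' 0 → fail=12;  out {2}∪{6}={2,6}
  n13('de'): parent n12 fail=0; on 'e' 0 → fail=19;  out {3}∪∅={3}
  n14('da'): parent n12 fail=0; on 'a' 0 → fail=1;  out ∅∪∅=∅
  n20('ee'): parent n19 fail=0; on 'e' 0 → fail=19;  out ∅∪∅=∅
  n3('adb'): parent n2 fail=12; on 'b' 12→0 → fail=5;  out ∅∪∅=∅
  n7('bcb'): parent n6 fail=10; on 'b' 10→0 → fail=5;  out ∅∪∅=∅
  n15('dad'): parent n14 fail=1; on 'd' 1 → fail=2;  out ∅∪{6}={6}
  n21('eea'): parent n20 fail=19; on 'a' 19→0 → fail=1;  out {5}∪∅={5}
  n4('adbb'): parent n3 fail=5; on 'b' 5→0 → fail=5;  out {0}∪∅={0}
  n8('bcbe'): parent n7 fail=5; on 'e' 5→0 → fail=19;  out ∅∪∅=∅
  n16('dade'): parent n15 fail=2; on 'e' 2→12 → fail=13;  out ∅∪{3}={3}
  n9('bcbea'): parent n8 fail=19; on 'a' 19→0 → fail=1;  out {1}∪∅={1}
  n17('dadeb'): parent n16 fail=13; on 'b' 13→19→0 → fail=5;  out ∅∪∅=∅
  n18('dadeba'): parent n17 fail=5; on 'a' 5→0 → fail=1;  out {4}∪∅={4}

Run:
[0] read 'b'  n0⇒n5
[1] read 'c'  n5⇒n6
[2] read 'c'  n6⇒n10 (via fail)
[3] read 'd'  n10⇒n11  → match P2@[2:3],P6@[3:3]
[4] read 'a'  n11⇒n14 (via fail)
[5] read 'c'  n14⇒n10 (via fail)
[6] read 'b'  n10⇒n5 (via fail)
[7] read 'c'  n5⇒n6
[8] read 'b'  n6⇒n7
[9] read 'e'  n7⇒n8
[10] read 'a'  n8⇒n9  → match P1@[6:10]
[11] read 'c'  n9⇒n10 (via fail)
[12] read 'b'  n10⇒n5 (via fail)
[13] read 'c'  n5⇒n6
[14] read 'b'  n6⇒n7
[15] read 'e'  n7⇒n8
[16] read 'a'  n8⇒n9  → match P1@[12:16]
[17] read 'c'  n9⇒n10 (via fail)
[18] read 'd'  n10⇒n11  → match P2@[17:18],P6@[18:18]
[19] read 'a'  n11⇒n14 (via fail)
[20] read 'd'  n14⇒n15  → match P6@[20:20]
[21] read 'e'  n15⇒n16  → match P3@[20:21]
[22] read 'b'  n16⇒n17
[23] read 'a'  n17⇒n18  → match P4@[18:23]
[24] read 'c'  n18⇒n10 (via fail)
[25] read 'd'  n10⇒n11  → match P2@[24:25],P6@[25:25]
[26] read 'a'  n11⇒n14 (via fail)
[27] read 'd'  n14⇒n15  → match P6@[27:27]
[28] read 'e'  n15⇒n16  → match P3@[27:28]
[29] read 'd'  n16⇒n12 (via fail)  → match P6@[29:29]
[30] read 'd'  n12⇒n12 (via fail)  → match P6@[30:30]
[31] read 'd'  n12⇒n12 (via fail)  → match P6@[31:31]

All matches (sorted): [[3,2],[3,6],[10,1],[16,1],[18,2],[18,6],[20,6],[21,3],[23,4],[25,2],[25,6],[27,6],[28,3],[29,6],[30,6],[31,6]]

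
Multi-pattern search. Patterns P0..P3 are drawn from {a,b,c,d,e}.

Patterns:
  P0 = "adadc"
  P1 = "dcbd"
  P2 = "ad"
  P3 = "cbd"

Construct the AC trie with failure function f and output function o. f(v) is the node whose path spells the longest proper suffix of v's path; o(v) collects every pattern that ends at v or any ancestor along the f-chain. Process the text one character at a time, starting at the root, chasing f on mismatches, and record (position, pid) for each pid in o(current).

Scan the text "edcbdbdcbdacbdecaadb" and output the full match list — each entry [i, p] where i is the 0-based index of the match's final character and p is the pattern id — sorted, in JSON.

Build automaton:
Trie (insert patterns):
  0='ε' goto a→1 c→10 d→6
  1='a' goto d→2
  2='ad' goto a→3  [P2 ends]
  3='ada' goto d→4
  4='adad' goto c→5
  5='adadc' goto ·  [P0 ends]
  6='d' goto c→7
  7='dc' goto b→8
  8='dcb' goto d→9
  9='dcbd' goto ·  [P1 ends]
  10='c' goto b→11
  11='cb' goto d→12
  12='cbd' goto ·  [P3 ends]

Failure links (BFS by depth):
  fail(1) 'a': from fail(0)=0 chase 'a': 0 ⇒ 0;  out=∅∪out(0)=∅
  fail(6) 'd': from fail(0)=0 chase 'd': 0 ⇒ 0;  out=∅∪out(0)=∅
  fail(10) 'c': from fail(0)=0 chase 'c': 0 ⇒ 0;  out=∅∪out(0)=∅
  fail(2) 'ad': from fail(1)=0 chase 'd': 0 ⇒ 6;  out={2}∪out(6)={2}
  fail(7) 'dc': from fail(6)=0 chase 'c': 0 ⇒ 10;  out=∅∪out(10)=∅
  fail(11) 'cb': from fail(10)=0 chase 'b': 0 ⇒ 0;  out=∅∪out(0)=∅
  fail(3) 'ada': from fail(2)=6 chase 'a': 6→0 ⇒ 1;  out=∅∪out(1)=∅
  fail(8) 'dcb': from fail(7)=10 chase 'b': 10 ⇒ 11;  out=∅∪out(11)=∅
  fail(12) 'cbd': from fail(11)=0 chase 'd': 0 ⇒ 6;  out={3}∪out(6)={3}
  fail(4) 'adad': from fail(3)=1 chase 'd': 1 ⇒ 2;  out=∅∪out(2)={2}
  fail(9) 'dcbd': from fail(8)=11 chase 'd': 11 ⇒ 12;  out={1}∪out(12)={1,3}
  fail(5) 'adadc': from fail(4)=2 chase 'c': 2→6 ⇒ 7;  out={0}∪out(7)={0}

Run:
pos 0 'e': at 0
pos 1 'd': at 6
pos 2 'c': at 7
pos 3 'b': at 8
pos 4 'd': at 9  → match P1@[1:4],P3@[2:4]
pos 5 'b': at 0 ·f
pos 6 'd': at 6
pos 7 'c': at 7
pos 8 'b': at 8
pos 9 'd': at 9  → match P1@[6:9],P3@[7:9]
pos 10 'a': at 1 ·f
pos 11 'c': at 10 ·f
pos 12 'b': at 11
pos 13 'd': at 12  → match P3@[11:13]
pos 14 'e': at 0 ·f
pos 15 'c': at 10
pos 16 'a': at 1 ·f
pos 17 'a': at 1 ·f
pos 18 'd': at 2  → match P2@[17:18]
pos 19 'b': at 0 ·f

Result: [[4,1],[4,3],[9,1],[9,3],[13,3],[18,2]]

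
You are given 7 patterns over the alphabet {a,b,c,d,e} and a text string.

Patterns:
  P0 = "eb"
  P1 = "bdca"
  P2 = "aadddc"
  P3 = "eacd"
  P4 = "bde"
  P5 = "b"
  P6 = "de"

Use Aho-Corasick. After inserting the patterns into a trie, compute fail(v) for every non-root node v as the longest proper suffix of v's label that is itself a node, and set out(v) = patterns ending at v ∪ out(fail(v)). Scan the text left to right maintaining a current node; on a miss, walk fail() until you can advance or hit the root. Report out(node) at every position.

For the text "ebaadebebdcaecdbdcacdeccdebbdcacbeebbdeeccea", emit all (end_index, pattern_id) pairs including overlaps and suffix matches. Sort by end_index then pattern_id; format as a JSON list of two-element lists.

Construct AC machine:
Trie nodes:
  n0 'ε': a→7 b→3 d→17 e→1
  n1 'e': a→13 b→2
  n2 'eb': ·  [P0 ends]
  n3 'b': d→4  [P5 ends]
  n4 'bd': c→5 e→16
  n5 'bdc': a→6
  n6 'bdca': ·  [P1 ends]
  n7 'a': a→8
  n8 'aa': d→9
  n9 'aad': d→10
  n10 'aadd': d→11
  n11 'aaddd': c→12
  n12 'aadddc': ·  [P2 ends]
  n13 'ea': c→14
  n14 'eac': d→15
  n15 'eacd': ·  [P3 ends]
  n16 'bde': ·  [P4 ends]
  n17 'd': e→18
  n18 'de': ·  [P6 ends]

Failure links (BFS by depth):
  fail(1) 'e': from fail(0)=0 chase 'e': 0 ⇒ 0;  out=∅∪out(0)=∅
  fail(3) 'b': from fail(0)=0 chase 'b': 0 ⇒ 0;  out={5}∪out(0)={5}
  fail(7) 'a': from fail(0)=0 chase 'a': 0 ⇒ 0;  out=∅∪out(0)=∅
  fail(17) 'd': from fail(0)=0 chase 'd': 0 ⇒ 0;  out=∅∪out(0)=∅
  fail(2) 'eb': from fail(1)=0 chase 'b': 0 ⇒ 3;  out={0}∪out(3)={0,5}
  fail(4) 'bd': from fail(3)=0 chase 'd': 0 ⇒ 17;  out=∅∪out(17)=∅
  fail(8) 'aa': from fail(7)=0 chase 'a': 0 ⇒ 7;  out=∅∪out(7)=∅
  fail(13) 'ea': from fail(1)=0 chase 'a': 0 ⇒ 7;  out=∅∪out(7)=∅
  fail(18) 'de': from fail(17)=0 chase 'e': 0 ⇒ 1;  out={6}∪out(1)={6}
  fail(5) 'bdc': from fail(4)=17 chase 'c': 17→0 ⇒ 0;  out=∅∪out(0)=∅
  fail(9) 'aad': from fail(8)=7 chase 'd': 7→0 ⇒ 17;  out=∅∪out(17)=∅
  fail(14) 'eac': from fail(13)=7 chase 'c': 7→0 ⇒ 0;  out=∅∪out(0)=∅
  fail(16) 'bde': from fail(4)=17 chase 'e': 17 ⇒ 18;  out={4}∪out(18)={4,6}
  fail(6) 'bdca': from fail(5)=0 chase 'a': 0 ⇒ 7;  out={1}∪out(7)={1}
  fail(10) 'aadd': from fail(9)=17 chase 'd': 17→0 ⇒ 17;  out=∅∪out(17)=∅
  fail(15) 'eacd': from fail(14)=0 chase 'd': 0 ⇒ 17;  out={3}∪out(17)={3}
  fail(11) 'aaddd': from fail(10)=17 chase 'd': 17→0 ⇒ 17;  out=∅∪out(17)=∅
  fail(12) 'aadddc': from fail(11)=17 chase 'c': 17→0 ⇒ 0;  out={2}∪out(0)={2}

Scan:
i=0 'e': node 0→1
i=1 'b': node 1→2  emit P0@[0:1],P5@[1:1]
i=2 'a': node 2→7 (via fail)
i=3 'a': node 7→8
i=4 'd': node 8→9
i=5 'e': node 9→18 (via fail)  emit P6@[4:5]
i=6 'b': node 18→2 (via fail)  emit P0@[5:6],P5@[6:6]
i=7 'e': node 2→1 (via fail)
i=8 'b': node 1→2  emit P0@[7:8],P5@[8:8]
i=9 'd': node 2→4 (via fail)
i=10 'c': node 4→5
i=11 'a': node 5→6  emit P1@[8:11]
i=12 'e': node 6→1 (via fail)
i=13 'c': node 1→0 (via fail)
i=14 'd': node 0→17
i=15 'b': node 17→3 (via fail)  emit P5@[15:15]
i=16 'd': node 3→4
i=17 'c': node 4→5
i=18 'a': node 5→6  emit P1@[15:18]
i=19 'c': node 6→0 (via fail)
i=20 'd': node 0→17
i=21 'e': node 17→18  emit P6@[20:21]
i=22 'c': node 18→0 (via fail)
i=23 'c': node 0→0
i=24 'd': node 0→17
i=25 'e': node 17→18  emit P6@[24:25]
i=26 'b': node 18→2 (via fail)  emit P0@[25:26],P5@[26:26]
i=27 'b': node 2→3 (via fail)  emit P5@[27:27]
i=28 'd': node 3→4
i=29 'c': node 4→5
i=30 'a': node 5→6  emit P1@[27:30]
i=31 'c': node 6→0 (via fail)
i=32 'b': node 0→3  emit P5@[32:32]
i=33 'e': node 3→1 (via fail)
i=34 'e': node 1→1 (via fail)
i=35 'b': node 1→2  emit P0@[34:35],P5@[35:35]
i=36 'b': node 2→3 (via fail)  emit P5@[36:36]
i=37 'd': node 3→4
i=38 'e': node 4→16  emit P4@[36:38],P6@[37:38]
i=39 'e': node 16→1 (via fail)
i=40 'c': node 1→0 (via fail)
i=41 'c': node 0→0
i=42 'e': node 0→1
i=43 'a': node 1→13

Result: [[1,0],[1,5],[5,6],[6,0],[6,5],[8,0],[8,5],[11,1],[15,5],[18,1],[21,6],[25,6],[26,0],[26,5],[27,5],[30,1],[32,5],[35,0],[35,5],[36,5],[38,4],[38,6]]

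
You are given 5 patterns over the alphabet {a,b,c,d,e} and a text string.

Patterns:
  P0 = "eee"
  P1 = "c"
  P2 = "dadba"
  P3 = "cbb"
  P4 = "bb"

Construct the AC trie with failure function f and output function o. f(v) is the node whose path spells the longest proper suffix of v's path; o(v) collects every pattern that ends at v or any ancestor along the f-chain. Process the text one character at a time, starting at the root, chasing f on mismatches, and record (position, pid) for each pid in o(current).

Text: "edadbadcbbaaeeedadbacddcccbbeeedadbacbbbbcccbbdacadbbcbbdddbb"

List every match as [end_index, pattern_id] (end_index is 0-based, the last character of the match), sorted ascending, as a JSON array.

Build automaton:
Trie (insert patterns):
  n0 'ε': b→12 c→4 d→5 e→1
  n1 'e': e→2
  n2 'ee': e→3
  n3 'eee': ·  ←P0
  n4 'c': b→10  ←P1
  n5 'd': a→6
  n6 'da': d→7
  n7 'dad': b→8
  n8 'dadb': a→9
  n9 'dadba': ·  ←P2
  n10 'cb': b→11
  n11 'cbb': ·  ←P3
  n12 'b': b→13
  n13 'bb': ·  ←P4

Failure links (BFS by depth):
  n1('e'): parent n0 fail=0; on 'e' 0 → fail=0;  out ∅∪∅=∅
  n4('c'): parent n0 fail=0; on 'c' 0 → fail=0;  out {1}∪∅={1}
  n5('d'): parent n0 fail=0; on 'd' 0 → fail=0;  out ∅∪∅=∅
  n12('b'): parent n0 fail=0; on 'b' 0 → fail=0;  out ∅∪∅=∅
  n2('ee'): parent n1 fail=0; on 'e' 0 → fail=1;  out ∅∪∅=∅
  n6('da'): parent n5 fail=0; on 'a' 0 → fail=0;  out ∅∪∅=∅
  n10('cb'): parent n4 fail=0; on 'b' 0 → fail=12;  out ∅∪∅=∅
  n13('bb'): parent n12 fail=0; on 'b' 0 → fail=12;  out {4}∪∅={4}
  n3('eee'): parent n2 fail=1; on 'e' 1 → fail=2;  out {0}∪∅={0}
  n7('dad'): parent n6 fail=0; on 'd' 0 → fail=5;  out ∅∪∅=∅
  n11('cbb'): parent n10 fail=12; on 'b' 12 → fail=13;  out {3}∪{4}={3,4}
  n8('dadb'): parent n7 fail=5; on 'b' 5→0 → fail=12;  out ∅∪∅=∅
  n9('dadba'): parent n8 fail=12; on 'a' 12→0 → fail=0;  out {2}∪∅={2}

Scan:
i=0 'e': node 0→1
i=1 'd': node 1→5 ·f
i=2 'a': node 5→6
i=3 'd': node 6→7
i=4 'b': node 7→8
i=5 'a': node 8→9  ** P2@[1:5]
i=6 'd': node 9→5 ·f
i=7 'c': node 5→4 ·f  ** P1@[7:7]
i=8 'b': node 4→10
i=9 'b': node 10→11  ** P3@[7:9],P4@[8:9]
i=10 'a': node 11→0 ·f
i=11 'a': node 0→0
i=12 'e': node 0→1
i=13 'e': node 1→2
i=14 'e': node 2→3  ** P0@[12:14]
i=15 'd': node 3→5 ·f
i=16 'a': node 5→6
i=17 'd': node 6→7
i=18 'b': node 7→8
i=19 'a': node 8→9  ** P2@[15:19]
i=20 'c': node 9→4 ·f  ** P1@[20:20]
i=21 'd': node 4→5 ·f
i=22 'd': node 5→5 ·f
i=23 'c': node 5→4 ·f  ** P1@[23:23]
i=24 'c': node 4→4 ·f  ** P1@[24:24]
i=25 'c': node 4→4 ·f  ** P1@[25:25]
i=26 'b': node 4→10
i=27 'b': node 10→11  ** P3@[25:27],P4@[26:27]
i=28 'e': node 11→1 ·f
i=29 'e': node 1→2
i=30 'e': node 2→3  ** P0@[28:30]
i=31 'd': node 3→5 ·f
i=32 'a': node 5→6
i=33 'd': node 6→7
i=34 'b': node 7→8
i=35 'a': node 8→9  ** P2@[31:35]
i=36 'c': node 9→4 ·f  ** P1@[36:36]
i=37 'b': node 4→10
i=38 'b': node 10→11  ** P3@[36:38],P4@[37:38]
i=39 'b': node 11→13 ·f  ** P4@[38:39]
i=40 'b': node 13→13 ·f  ** P4@[39:40]
i=41 'c': node 13→4 ·f  ** P1@[41:41]
i=42 'c': node 4→4 ·f  ** P1@[42:42]
i=43 'c': node 4→4 ·f  ** P1@[43:43]
i=44 'b': node 4→10
i=45 'b': node 10→11  ** P3@[43:45],P4@[44:45]
i=46 'd': node 11→5 ·f
i=47 'a': node 5→6
i=48 'c': node 6→4 ·f  ** P1@[48:48]
i=49 'a': node 4→0 ·f
i=50 'd': node 0→5
i=51 'b': node 5→12 ·f
i=52 'b': node 12→13  ** P4@[51:52]
i=53 'c': node 13→4 ·f  ** P1@[53:53]
i=54 'b': node 4→10
i=55 'b': node 10→11  ** P3@[53:55],P4@[54:55]
i=56 'd': node 11→5 ·f
i=57 'd': node 5→5 ·f
i=58 'd': node 5→5 ·f
i=59 'b': node 5→12 ·f
i=60 'b': node 12→13  ** P4@[59:60]

Matches: [[5,2],[7,1],[9,3],[9,4],[14,0],[19,2],[20,1],[23,1],[24,1],[25,1],[27,3],[27,4],[30,0],[35,2],[36,1],[38,3],[38,4],[39,4],[40,4],[41,1],[42,1],[43,1],[45,3],[45,4],[48,1],[52,4],[53,1],[55,3],[55,4],[60,4]]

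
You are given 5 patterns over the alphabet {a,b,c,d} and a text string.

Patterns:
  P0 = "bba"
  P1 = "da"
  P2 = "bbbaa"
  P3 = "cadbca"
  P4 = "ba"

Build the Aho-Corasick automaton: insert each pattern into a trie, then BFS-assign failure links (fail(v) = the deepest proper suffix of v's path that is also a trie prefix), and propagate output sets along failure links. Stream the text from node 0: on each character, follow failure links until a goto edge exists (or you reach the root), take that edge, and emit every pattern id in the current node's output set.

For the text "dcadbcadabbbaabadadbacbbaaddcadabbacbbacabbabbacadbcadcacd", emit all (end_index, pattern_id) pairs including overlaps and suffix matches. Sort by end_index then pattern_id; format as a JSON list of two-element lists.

Construct AC machine:
Trie nodes:
  0='ε' goto b→1 c→9 d→4
  1='b' goto a→15 b→2
  2='bb' goto a→3 b→6
  3='bba' goto ·  ←P0
  4='d' goto a→5
  5='da' goto ·  ←P1
  6='bbb' goto a→7
  7='bbba' goto a→8
  8='bbbaa' goto ·  ←P2
  9='c' goto a→10
  10='ca' goto d→11
  11='cad' goto b→12
  12='cadb' goto c→13
  13='cadbc' goto a→14
  14='cadbca' goto ·  ←P3
  15='ba' goto ·  ←P4

Failure links (BFS by depth):
  fail(1) 'b': from fail(0)=0 chase 'b': 0 ⇒ 0;  out=∅∪out(0)=∅
  fail(4) 'd': from fail(0)=0 chase 'd': 0 ⇒ 0;  out=∅∪out(0)=∅
  fail(9) 'c': from fail(0)=0 chase 'c': 0 ⇒ 0;  out=∅∪out(0)=∅
  fail(2) 'bb': from fail(1)=0 chase 'b': 0 ⇒ 1;  out=∅∪out(1)=∅
  fail(5) 'da': from fail(4)=0 chase 'a': 0 ⇒ 0;  out={1}∪out(0)={1}
  fail(10) 'ca': from fail(9)=0 chase 'a': 0 ⇒ 0;  out=∅∪out(0)=∅
  fail(15) 'ba': from fail(1)=0 chase 'a': 0 ⇒ 0;  out={4}∪out(0)={4}
  fail(3) 'bba': from fail(2)=1 chase 'a': 1 ⇒ 15;  out={0}∪out(15)={0,4}
  fail(6) 'bbb': from fail(2)=1 chase 'b': 1 ⇒ 2;  out=∅∪out(2)=∅
  fail(11) 'cad': from fail(10)=0 chase 'd': 0 ⇒ 4;  out=∅∪out(4)=∅
  fail(7) 'bbba': from fail(6)=2 chase 'a': 2 ⇒ 3;  out=∅∪out(3)={0,4}
  fail(12) 'cadb': from fail(11)=4 chase 'b': 4→0 ⇒ 1;  out=∅∪out(1)=∅
  fail(8) 'bbbaa': from fail(7)=3 chase 'a': 3→15→0 ⇒ 0;  out={2}∪out(0)={2}
  fail(13) 'cadbc': from fail(12)=1 chase 'c': 1→0 ⇒ 9;  out=∅∪out(9)=∅
  fail(14) 'cadbca': from fail(13)=9 chase 'a': 9 ⇒ 10;  out={3}∪out(10)={3}

Text stream:
pos 0 'd': at 4
pos 1 'c': at 9 (fail-walked)
pos 2 'a': at 10
pos 3 'd': at 11
pos 4 'b': at 12
pos 5 'c': at 13
pos 6 'a': at 14  ** P3@[1:6]
pos 7 'd': at 11 (fail-walked)
pos 8 'a': at 5 (fail-walked)  ** P1@[7:8]
pos 9 'b': at 1 (fail-walked)
pos 10 'b': at 2
pos 11 'b': at 6
pos 12 'a': at 7  ** P0@[10:12],P4@[11:12]
pos 13 'a': at 8  ** P2@[9:13]
pos 14 'b': at 1 (fail-walked)
pos 15 'a': at 15  ** P4@[14:15]
pos 16 'd': at 4 (fail-walked)
pos 17 'a': at 5  ** P1@[16:17]
pos 18 'd': at 4 (fail-walked)
pos 19 'b': at 1 (fail-walked)
pos 20 'a': at 15  ** P4@[19:20]
pos 21 'c': at 9 (fail-walked)
pos 22 'b': at 1 (fail-walked)
pos 23 'b': at 2
pos 24 'a': at 3  ** P0@[22:24],P4@[23:24]
pos 25 'a': at 0 (fail-walked)
pos 26 'd': at 4
pos 27 'd': at 4 (fail-walked)
pos 28 'c': at 9 (fail-walked)
pos 29 'a': at 10
pos 30 'd': at 11
pos 31 'a': at 5 (fail-walked)  ** P1@[30:31]
pos 32 'b': at 1 (fail-walked)
pos 33 'b': at 2
pos 34 'a': at 3  ** P0@[32:34],P4@[33:34]
pos 35 'c': at 9 (fail-walked)
pos 36 'b': at 1 (fail-walked)
pos 37 'b': at 2
pos 38 'a': at 3  ** P0@[36:38],P4@[37:38]
pos 39 'c': at 9 (fail-walked)
pos 40 'a': at 10
pos 41 'b': at 1 (fail-walked)
pos 42 'b': at 2
pos 43 'a': at 3  ** P0@[41:43],P4@[42:43]
pos 44 'b': at 1 (fail-walked)
pos 45 'b': at 2
pos 46 'a': at 3  ** P0@[44:46],P4@[45:46]
pos 47 'c': at 9 (fail-walked)
pos 48 'a': at 10
pos 49 'd': at 11
pos 50 'b': at 12
pos 51 'c': at 13
pos 52 'a': at 14  ** P3@[47:52]
pos 53 'd': at 11 (fail-walked)
pos 54 'c': at 9 (fail-walked)
pos 55 'a': at 10
pos 56 'c': at 9 (fail-walked)
pos 57 'd': at 4 (fail-walked)

Matches: [[6,3],[8,1],[12,0],[12,4],[13,2],[15,4],[17,1],[20,4],[24,0],[24,4],[31,1],[34,0],[34,4],[38,0],[38,4],[43,0],[43,4],[46,0],[46,4],[52,3]]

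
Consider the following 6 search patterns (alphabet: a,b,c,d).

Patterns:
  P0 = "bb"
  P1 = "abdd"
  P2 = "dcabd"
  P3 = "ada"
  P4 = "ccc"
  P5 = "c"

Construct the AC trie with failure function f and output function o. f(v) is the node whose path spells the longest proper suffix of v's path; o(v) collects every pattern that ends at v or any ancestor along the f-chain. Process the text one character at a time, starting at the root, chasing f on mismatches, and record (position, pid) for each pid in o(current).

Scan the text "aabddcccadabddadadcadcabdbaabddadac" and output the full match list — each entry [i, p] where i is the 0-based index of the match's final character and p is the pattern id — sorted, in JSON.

Build:
Trie nodes:
  n0 'ε': a→3 b→1 c→14 d→7
  n1 'b': b→2
  n2 'bb': ·  [P0 ends]
  n3 'a': b→4 d→12
  n4 'ab': d→5
  n5 'abd': d→6
  n6 'abdd': ·  [P1 ends]
  n7 'd': c→8
  n8 'dc': a→9
  n9 'dca': b→10
  n10 'dcab': d→11
  n11 'dcabd': ·  [P2 ends]
  n12 'ad': a→13
  n13 'ada': ·  [P3 ends]
  n14 'c': c→15  [P5 ends]
  n15 'cc': c→16
  n16 'ccc': ·  [P4 ends]

Failure links (BFS by depth):
  n1('b'): parent n0 fail=0; on 'b' 0 → fail=0;  out ∅∪∅=∅
  n3('a'): parent n0 fail=0; on 'a' 0 → fail=0;  out ∅∪∅=∅
  n7('d'): parent n0 fail=0; on 'd' 0 → fail=0;  out ∅∪∅=∅
  n14('c'): parent n0 fail=0; on 'c' 0 → fail=0;  out {5}∪∅={5}
  n2('bb'): parent n1 fail=0; on 'b' 0 → fail=1;  out {0}∪∅={0}
  n4('ab'): parent n3 fail=0; on 'b' 0 → fail=1;  out ∅∪∅=∅
  n8('dc'): parent n7 fail=0; on 'c' 0 → fail=14;  out ∅∪{5}={5}
  n12('ad'): parent n3 fail=0; on 'd' 0 → fail=7;  out ∅∪∅=∅
  n15('cc'): parent n14 fail=0; on 'c' 0 → fail=14;  out ∅∪{5}={5}
  n5('abd'): parent n4 fail=1; on 'd' 1→0 → fail=7;  out ∅∪∅=∅
  n9('dca'): parent n8 fail=14; on 'a' 14→0 → fail=3;  out ∅∪∅=∅
  n13('ada'): parent n12 fail=7; on 'a' 7→0 → fail=3;  out {3}∪∅={3}
  n16('ccc'): parent n15 fail=14; on 'c' 14 → fail=15;  out {4}∪{5}={4,5}
  n6('abdd'): parent n5 fail=7; on 'd' 7→0 → fail=7;  out {1}∪∅={1}
  n10('dcab'): parent n9 fail=3; on 'b' 3 → fail=4;  out ∅∪∅=∅
  n11('dcabd'): parent n10 fail=4; on 'd' 4 → fail=5;  out {2}∪∅={2}

Run:
i=0 'a': node 0→3
i=1 'a': node 3→3 ·f
i=2 'b': node 3→4
i=3 'd': node 4→5
i=4 'd': node 5→6  ** P1@[1:4]
i=5 'c': node 6→8 ·f  ** P5@[5:5]
i=6 'c': node 8→15 ·f  ** P5@[6:6]
i=7 'c': node 15→16  ** P4@[5:7],P5@[7:7]
i=8 'a': node 16→3 ·f
i=9 'd': node 3→12
i=10 'a': node 12→13  ** P3@[8:10]
i=11 'b': node 13→4 ·f
i=12 'd': node 4→5
i=13 'd': node 5→6  ** P1@[10:13]
i=14 'a': node 6→3 ·f
i=15 'd': node 3→12
i=16 'a': node 12→13  ** P3@[14:16]
i=17 'd': node 13→12 ·f
i=18 'c': node 12→8 ·f  ** P5@[18:18]
i=19 'a': node 8→9
i=20 'd': node 9→12 ·f
i=21 'c': node 12→8 ·f  ** P5@[21:21]
i=22 'a': node 8→9
i=23 'b': node 9→10
i=24 'd': node 10→11  ** P2@[20:24]
i=25 'b': node 11→1 ·f
i=26 'a': node 1→3 ·f
i=27 'a': node 3→3 ·f
i=28 'b': node 3→4
i=29 'd': node 4→5
i=30 'd': node 5→6  ** P1@[27:30]
i=31 'a': node 6→3 ·f
i=32 'd': node 3→12
i=33 'a': node 12→13  ** P3@[31:33]
i=34 'c': node 13→14 ·f  ** P5@[34:34]

All matches (sorted): [[4,1],[5,5],[6,5],[7,4],[7,5],[10,3],[13,1],[16,3],[18,5],[21,5],[24,2],[30,1],[33,3],[34,5]]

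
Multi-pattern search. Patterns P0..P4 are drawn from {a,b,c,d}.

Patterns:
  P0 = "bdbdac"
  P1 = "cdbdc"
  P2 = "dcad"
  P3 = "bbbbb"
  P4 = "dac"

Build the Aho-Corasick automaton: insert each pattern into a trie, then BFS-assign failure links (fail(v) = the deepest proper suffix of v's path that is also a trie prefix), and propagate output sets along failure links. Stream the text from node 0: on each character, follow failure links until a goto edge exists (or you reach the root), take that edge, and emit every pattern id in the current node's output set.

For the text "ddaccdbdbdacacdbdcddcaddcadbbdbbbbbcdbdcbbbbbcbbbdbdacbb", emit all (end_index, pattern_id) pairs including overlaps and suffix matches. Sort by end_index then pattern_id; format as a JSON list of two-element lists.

Build automaton:
Trie nodes:
  n0 'ε': b→1 c→7 d→12
  n1 'b': b→16 d→2
  n2 'bd': b→3
  n3 'bdb': d→4
  n4 'bdbd': a→5
  n5 'bdbda': c→6
  n6 'bdbdac': ·  ←P0
  n7 'c': d→8
  n8 'cd': b→9
  n9 'cdb': d→10
  n10 'cdbd': c→11
  n11 'cdbdc': ·  ←P1
  n12 'd': a→20 c→13
  n13 'dc': a→14
  n14 'dca': d→15
  n15 'dcad': ·  ←P2
  n16 'bb': b→17
  n17 'bbb': b→18
  n18 'bbbb': b→19
  n19 'bbbbb': ·  ←P3
  n20 'da': c→21
  n21 'dac': ·  ←P4

Failure links (BFS by depth):
  fail(1) 'b': from fail(0)=0 chase 'b': 0 ⇒ 0;  out=∅∪out(0)=∅
  fail(7) 'c': from fail(0)=0 chase 'c': 0 ⇒ 0;  out=∅∪out(0)=∅
  fail(12) 'd': from fail(0)=0 chase 'd': 0 ⇒ 0;  out=∅∪out(0)=∅
  fail(2) 'bd': from fail(1)=0 chase 'd': 0 ⇒ 12;  out=∅∪out(12)=∅
  fail(8) 'cd': from fail(7)=0 chase 'd': 0 ⇒ 12;  out=∅∪out(12)=∅
  fail(13) 'dc': from fail(12)=0 chase 'c': 0 ⇒ 7;  out=∅∪out(7)=∅
  fail(16) 'bb': from fail(1)=0 chase 'b': 0 ⇒ 1;  out=∅∪out(1)=∅
  fail(20) 'da': from fail(12)=0 chase 'a': 0 ⇒ 0;  out=∅∪out(0)=∅
  fail(3) 'bdb': from fail(2)=12 chase 'b': 12→0 ⇒ 1;  out=∅∪out(1)=∅
  fail(9) 'cdb': from fail(8)=12 chase 'b': 12→0 ⇒ 1;  out=∅∪out(1)=∅
  fail(14) 'dca': from fail(13)=7 chase 'a': 7→0 ⇒ 0;  out=∅∪out(0)=∅
  fail(17) 'bbb': from fail(16)=1 chase 'b': 1 ⇒ 16;  out=∅∪out(16)=∅
  fail(21) 'dac': from fail(20)=0 chase 'c': 0 ⇒ 7;  out={4}∪out(7)={4}
  fail(4) 'bdbd': from fail(3)=1 chase 'd': 1 ⇒ 2;  out=∅∪out(2)=∅
  fail(10) 'cdbd': from fail(9)=1 chase 'd': 1 ⇒ 2;  out=∅∪out(2)=∅
  fail(15) 'dcad': from fail(14)=0 chase 'd': 0 ⇒ 12;  out={2}∪out(12)={2}
  fail(18) 'bbbb': from fail(17)=16 chase 'b': 16 ⇒ 17;  out=∅∪out(17)=∅
  fail(5) 'bdbda': from fail(4)=2 chase 'a': 2→12 ⇒ 20;  out=∅∪out(20)=∅
  fail(11) 'cdbdc': from fail(10)=2 chase 'c': 2→12 ⇒ 13;  out={1}∪out(13)={1}
  fail(19) 'bbbbb': from fail(18)=17 chase 'b': 17 ⇒ 18;  out={3}∪out(18)={3}
  fail(6) 'bdbdac': from fail(5)=20 chase 'c': 20 ⇒ 21;  out={0}∪out(21)={0,4}

Text stream:
[0] read 'd'  n0⇒n12
[1] read 'd'  n12⇒n12 ·f
[2] read 'a'  n12⇒n20
[3] read 'c'  n20⇒n21  ** P4@[1:3]
[4] read 'c'  n21⇒n7 ·f
[5] read 'd'  n7⇒n8
[6] read 'b'  n8⇒n9
[7] read 'd'  n9⇒n10
[8] read 'b'  n10⇒n3 ·f
[9] read 'd'  n3⇒n4
[10] read 'a'  n4⇒n5
[11] read 'c'  n5⇒n6  ** P0@[6:11],P4@[9:11]
[12] read 'a'  n6⇒n0 ·f
[13] read 'c'  n0⇒n7
[14] read 'd'  n7⇒n8
[15] read 'b'  n8⇒n9
[16] read 'd'  n9⇒n10
[17] read 'c'  n10⇒n11  ** P1@[13:17]
[18] read 'd'  n11⇒n8 ·f
[19] read 'd'  n8⇒n12 ·f
[20] read 'c'  n12⇒n13
[21] read 'a'  n13⇒n14
[22] read 'd'  n14⇒n15  ** P2@[19:22]
[23] read 'd'  n15⇒n12 ·f
[24] read 'c'  n12⇒n13
[25] read 'a'  n13⇒n14
[26] read 'd'  n14⇒n15  ** P2@[23:26]
[27] read 'b'  n15⇒n1 ·f
[28] read 'b'  n1⇒n16
[29] read 'd'  n16⇒n2 ·f
[30] read 'b'  n2⇒n3
[31] read 'b'  n3⇒n16 ·f
[32] read 'b'  n16⇒n17
[33] read 'b'  n17⇒n18
[34] read 'b'  n18⇒n19  ** P3@[30:34]
[35] read 'c'  n19⇒n7 ·f
[36] read 'd'  n7⇒n8
[37] read 'b'  n8⇒n9
[38] read 'd'  n9⇒n10
[39] read 'c'  n10⇒n11  ** P1@[35:39]
[40] read 'b'  n11⇒n1 ·f
[41] read 'b'  n1⇒n16
[42] read 'b'  n16⇒n17
[43] read 'b'  n17⇒n18
[44] read 'b'  n18⇒n19  ** P3@[40:44]
[45] read 'c'  n19⇒n7 ·f
[46] read 'b'  n7⇒n1 ·f
[47] read 'b'  n1⇒n16
[48] read 'b'  n16⇒n17
[49] read 'd'  n17⇒n2 ·f
[50] read 'b'  n2⇒n3
[51] read 'd'  n3⇒n4
[52] read 'a'  n4⇒n5
[53] read 'c'  n5⇒n6  ** P0@[48:53],P4@[51:53]
[54] read 'b'  n6⇒n1 ·f
[55] read 'b'  n1⇒n16

Result: [[3,4],[11,0],[11,4],[17,1],[22,2],[26,2],[34,3],[39,1],[44,3],[53,0],[53,4]]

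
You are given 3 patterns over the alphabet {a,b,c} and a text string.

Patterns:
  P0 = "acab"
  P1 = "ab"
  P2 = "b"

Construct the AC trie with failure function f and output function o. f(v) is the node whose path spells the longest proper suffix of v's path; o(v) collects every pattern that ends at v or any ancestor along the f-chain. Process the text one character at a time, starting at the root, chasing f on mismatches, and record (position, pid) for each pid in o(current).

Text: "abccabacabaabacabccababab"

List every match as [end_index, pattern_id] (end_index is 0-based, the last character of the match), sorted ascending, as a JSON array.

Build:
Trie (insert patterns):
  n0 'ε': a→1 b→6
  n1 'a': b→5 c→2
  n2 'ac': a→3
  n3 'aca': b→4
  n4 'acab': ·  [P0 ends]
  n5 'ab': ·  [P1 ends]
  n6 'b': ·  [P2 ends]

BFS fail/out derivation:
  n1('a'): parent n0 fail=0; on 'a' 0 → fail=0;  out ∅∪∅=∅
  n6('b'): parent n0 fail=0; on 'b' 0 → fail=0;  out {2}∪∅={2}
  n2('ac'): parent n1 fail=0; on 'c' 0 → fail=0;  out ∅∪∅=∅
  n5('ab'): parent n1 fail=0; on 'b' 0 → fail=6;  out {1}∪{2}={1,2}
  n3('aca'): parent n2 fail=0; on 'a' 0 → fail=1;  out ∅∪∅=∅
  n4('acab'): parent n3 fail=1; on 'b' 1 → fail=5;  out {0}∪{1,2}={0,1,2}

Text stream:
[0] read 'a'  n0⇒n1
[1] read 'b'  n1⇒n5  ** P1@[0:1],P2@[1:1]
[2] read 'c'  n5⇒n0 (fail-walked)
[3] read 'c'  n0⇒n0
[4] read 'a'  n0⇒n1
[5] read 'b'  n1⇒n5  ** P1@[4:5],P2@[5:5]
[6] read 'a'  n5⇒n1 (fail-walked)
[7] read 'c'  n1⇒n2
[8] read 'a'  n2⇒n3
[9] read 'b'  n3⇒n4  ** P0@[6:9],P1@[8:9],P2@[9:9]
[10] read 'a'  n4⇒n1 (fail-walked)
[11] read 'a'  n1⇒n1 (fail-walked)
[12] read 'b'  n1⇒n5  ** P1@[11:12],P2@[12:12]
[13] read 'a'  n5⇒n1 (fail-walked)
[14] read 'c'  n1⇒n2
[15] read 'a'  n2⇒n3
[16] read 'b'  n3⇒n4  ** P0@[13:16],P1@[15:16],P2@[16:16]
[17] read 'c'  n4⇒n0 (fail-walked)
[18] read 'c'  n0⇒n0
[19] read 'a'  n0⇒n1
[20] read 'b'  n1⇒n5  ** P1@[19:20],P2@[20:20]
[21] read 'a'  n5⇒n1 (fail-walked)
[22] read 'b'  n1⇒n5  ** P1@[21:22],P2@[22:22]
[23] read 'a'  n5⇒n1 (fail-walked)
[24] read 'b'  n1⇒n5  ** P1@[23:24],P2@[24:24]

Result: [[1,1],[1,2],[5,1],[5,2],[9,0],[9,1],[9,2],[12,1],[12,2],[16,0],[16,1],[16,2],[20,1],[20,2],[22,1],[22,2],[24,1],[24,2]]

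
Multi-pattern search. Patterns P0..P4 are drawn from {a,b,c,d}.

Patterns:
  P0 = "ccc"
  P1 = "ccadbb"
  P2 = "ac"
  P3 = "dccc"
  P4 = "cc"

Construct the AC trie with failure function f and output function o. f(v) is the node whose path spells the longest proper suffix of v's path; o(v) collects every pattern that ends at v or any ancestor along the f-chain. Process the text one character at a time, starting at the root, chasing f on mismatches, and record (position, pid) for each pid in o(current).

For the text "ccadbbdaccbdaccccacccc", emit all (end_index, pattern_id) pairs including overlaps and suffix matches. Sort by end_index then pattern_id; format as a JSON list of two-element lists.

Construct AC machine:
Trie nodes:
  0='ε' goto a→8 c→1 d→10
  1='c' goto c→2
  2='cc' goto a→4 c→3  ←P4
  3='ccc' goto ·  ←P0
  4='cca' goto d→5
  5='ccad' goto b→6
  6='ccadb' goto b→7
  7='ccadbb' goto ·  ←P1
  8='a' goto c→9
  9='ac' goto ·  ←P2
  10='d' goto c→11
  11='dc' goto c→12
  12='dcc' goto c→13
  13='dccc' goto ·  ←P3

BFS fail/out derivation:
  n1('c'): parent n0 fail=0; on 'c' 0 → fail=0;  out ∅∪∅=∅
  n8('a'): parent n0 fail=0; on 'a' 0 → fail=0;  out ∅∪∅=∅
  n10('d'): parent n0 fail=0; on 'd' 0 → fail=0;  out ∅∪∅=∅
  n2('cc'): parent n1 fail=0; on 'c' 0 → fail=1;  out {4}∪∅={4}
  n9('ac'): parent n8 fail=0; on 'c' 0 → fail=1;  out {2}∪∅={2}
  n11('dc'): parent n10 fail=0; on 'c' 0 → fail=1;  out ∅∪∅=∅
  n3('ccc'): parent n2 fail=1; on 'c' 1 → fail=2;  out {0}∪{4}={0,4}
  n4('cca'): parent n2 fail=1; on 'a' 1→0 → fail=8;  out ∅∪∅=∅
  n12('dcc'): parent n11 fail=1; on 'c' 1 → fail=2;  out ∅∪{4}={4}
  n5('ccad'): parent n4 fail=8; on 'd' 8→0 → fail=10;  out ∅∪∅=∅
  n13('dccc'): parent n12 fail=2; on 'c' 2 → fail=3;  out {3}∪{0,4}={0,3,4}
  n6('ccadb'): parent n5 fail=10; on 'b' 10→0 → fail=0;  out ∅∪∅=∅
  n7('ccadbb'): parent n6 fail=0; on 'b' 0 → fail=0;  out {1}∪∅={1}

Text stream:
i=0 'c': node 0→1
i=1 'c': node 1→2  → match P4@[0:1]
i=2 'a': node 2→4
i=3 'd': node 4→5
i=4 'b': node 5→6
i=5 'b': node 6→7  → match P1@[0:5]
i=6 'd': node 7→10 (via fail)
i=7 'a': node 10→8 (via fail)
i=8 'c': node 8→9  → match P2@[7:8]
i=9 'c': node 9→2 (via fail)  → match P4@[8:9]
i=10 'b': node 2→0 (via fail)
i=11 'd': node 0→10
i=12 'a': node 10→8 (via fail)
i=13 'c': node 8→9  → match P2@[12:13]
i=14 'c': node 9→2 (via fail)  → match P4@[13:14]
i=15 'c': node 2→3  → match P0@[13:15],P4@[14:15]
i=16 'c': node 3→3 (via fail)  → match P0@[14:16],P4@[15:16]
i=17 'a': node 3→4 (via fail)
i=18 'c': node 4→9 (via fail)  → match P2@[17:18]
i=19 'c': node 9→2 (via fail)  → match P4@[18:19]
i=20 'c': node 2→3  → match P0@[18:20],P4@[19:20]
i=21 'c': node 3→3 (via fail)  → match P0@[19:21],P4@[20:21]

Matches: [[1,4],[5,1],[8,2],[9,4],[13,2],[14,4],[15,0],[15,4],[16,0],[16,4],[18,2],[19,4],[20,0],[20,4],[21,0],[21,4]]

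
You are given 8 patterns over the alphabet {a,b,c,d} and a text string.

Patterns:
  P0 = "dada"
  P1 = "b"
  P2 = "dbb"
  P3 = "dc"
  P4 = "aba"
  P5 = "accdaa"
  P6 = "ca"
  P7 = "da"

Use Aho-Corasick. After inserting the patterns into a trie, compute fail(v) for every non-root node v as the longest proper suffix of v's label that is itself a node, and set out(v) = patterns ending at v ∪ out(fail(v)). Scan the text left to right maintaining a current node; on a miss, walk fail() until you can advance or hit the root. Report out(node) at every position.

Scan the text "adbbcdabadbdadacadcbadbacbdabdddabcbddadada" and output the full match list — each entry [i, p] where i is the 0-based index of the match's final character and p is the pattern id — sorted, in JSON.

Build:
Trie (insert patterns):
  n0 'ε': a→9 b→5 c→17 d→1
  n1 'd': a→2 b→6 c→8
  n2 'da': d→3  ←P7
  n3 'dad': a→4
  n4 'dada': ·  ←P0
  n5 'b': ·  ←P1
  n6 'db': b→7
  n7 'dbb': ·  ←P2
  n8 'dc': ·  ←P3
  n9 'a': b→10 c→12
  n10 'ab': a→11
  n11 'aba': ·  ←P4
  n12 'ac': c→13
  n13 'acc': d→14
  n14 'accd': a→15
  n15 'accda': a→16
  n16 'accdaa': ·  ←P5
  n17 'c': a→18
  n18 'ca': ·  ←P6

Failure links (BFS by depth):
  n1('d'): parent n0 fail=0; on 'd' 0 → fail=0;  out ∅∪∅=∅
  n5('b'): parent n0 fail=0; on 'b' 0 → fail=0;  out {1}∪∅={1}
  n9('a'): parent n0 fail=0; on 'a' 0 → fail=0;  out ∅∪∅=∅
  n17('c'): parent n0 fail=0; on 'c' 0 → fail=0;  out ∅∪∅=∅
  n2('da'): parent n1 fail=0; on 'a' 0 → fail=9;  out {7}∪∅={7}
  n6('db'): parent n1 fail=0; on 'b' 0 → fail=5;  out ∅∪{1}={1}
  n8('dc'): parent n1 fail=0; on 'c' 0 → fail=17;  out {3}∪∅={3}
  n10('ab'): parent n9 fail=0; on 'b' 0 → fail=5;  out ∅∪{1}={1}
  n12('ac'): parent n9 fail=0; on 'c' 0 → fail=17;  out ∅∪∅=∅
  n18('ca'): parent n17 fail=0; on 'a' 0 → fail=9;  out {6}∪∅={6}
  n3('dad'): parent n2 fail=9; on 'd' 9→0 → fail=1;  out ∅∪∅=∅
  n7('dbb'): parent n6 fail=5; on 'b' 5→0 → fail=5;  out {2}∪{1}={1,2}
  n11('aba'): parent n10 fail=5; on 'a' 5→0 → fail=9;  out {4}∪∅={4}
  n13('acc'): parent n12 fail=17; on 'c' 17→0 → fail=17;  out ∅∪∅=∅
  n4('dada'): parent n3 fail=1; on 'a' 1 → fail=2;  out {0}∪{7}={0,7}
  n14('accd'): parent n13 fail=17; on 'd' 17→0 → fail=1;  out ∅∪∅=∅
  n15('accda'): parent n14 fail=1; on 'a' 1 → fail=2;  out ∅∪{7}={7}
  n16('accdaa'): parent n15 fail=2; on 'a' 2→9→0 → fail=9;  out {5}∪∅={5}

Scan:
[0] read 'a'  n0⇒n9
[1] read 'd'  n9⇒n1 (via fail)
[2] read 'b'  n1⇒n6  emit P1@[2:2]
[3] read 'b'  n6⇒n7  emit P1@[3:3],P2@[1:3]
[4] read 'c'  n7⇒n17 (via fail)
[5] read 'd'  n17⇒n1 (via fail)
[6] read 'a'  n1⇒n2  emit P7@[5:6]
[7] read 'b'  n2⇒n10 (via fail)  emit P1@[7:7]
[8] read 'a'  n10⇒n11  emit P4@[6:8]
[9] read 'd'  n11⇒n1 (via fail)
[10] read 'b'  n1⇒n6  emit P1@[10:10]
[11] read 'd'  n6⇒n1 (via fail)
[12] read 'a'  n1⇒n2  emit P7@[11:12]
[13] read 'd'  n2⇒n3
[14] read 'a'  n3⇒n4  emit P0@[11:14],P7@[13:14]
[15] read 'c'  n4⇒n12 (via fail)
[16] read 'a'  n12⇒n18 (via fail)  emit P6@[15:16]
[17] read 'd'  n18⇒n1 (via fail)
[18] read 'c'  n1⇒n8  emit P3@[17:18]
[19] read 'b'  n8⇒n5 (via fail)  emit P1@[19:19]
[20] read 'a'  n5⇒n9 (via fail)
[21] read 'd'  n9⇒n1 (via fail)
[22] read 'b'  n1⇒n6  emit P1@[22:22]
[23] read 'a'  n6⇒n9 (via fail)
[24] read 'c'  n9⇒n12
[25] read 'b'  n12⇒n5 (via fail)  emit P1@[25:25]
[26] read 'd'  n5⇒n1 (via fail)
[27] read 'a'  n1⇒n2  emit P7@[26:27]
[28] read 'b'  n2⇒n10 (via fail)  emit P1@[28:28]
[29] read 'd'  n10⇒n1 (via fail)
[30] read 'd'  n1⇒n1 (via fail)
[31] read 'd'  n1⇒n1 (via fail)
[32] read 'a'  n1⇒n2  emit P7@[31:32]
[33] read 'b'  n2⇒n10 (via fail)  emit P1@[33:33]
[34] read 'c'  n10⇒n17 (via fail)
[35] read 'b'  n17⇒n5 (via fail)  emit P1@[35:35]
[36] read 'd'  n5⇒n1 (via fail)
[37] read 'd'  n1⇒n1 (via fail)
[38] read 'a'  n1⇒n2  emit P7@[37:38]
[39] read 'd'  n2⇒n3
[40] read 'a'  n3⇒n4  emit P0@[37:40],P7@[39:40]
[41] read 'd'  n4⇒n3 (via fail)
[42] read 'a'  n3⇒n4  emit P0@[39:42],P7@[41:42]

All matches (sorted): [[2,1],[3,1],[3,2],[6,7],[7,1],[8,4],[10,1],[12,7],[14,0],[14,7],[16,6],[18,3],[19,1],[22,1],[25,1],[27,7],[28,1],[32,7],[33,1],[35,1],[38,7],[40,0],[40,7],[42,0],[42,7]]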